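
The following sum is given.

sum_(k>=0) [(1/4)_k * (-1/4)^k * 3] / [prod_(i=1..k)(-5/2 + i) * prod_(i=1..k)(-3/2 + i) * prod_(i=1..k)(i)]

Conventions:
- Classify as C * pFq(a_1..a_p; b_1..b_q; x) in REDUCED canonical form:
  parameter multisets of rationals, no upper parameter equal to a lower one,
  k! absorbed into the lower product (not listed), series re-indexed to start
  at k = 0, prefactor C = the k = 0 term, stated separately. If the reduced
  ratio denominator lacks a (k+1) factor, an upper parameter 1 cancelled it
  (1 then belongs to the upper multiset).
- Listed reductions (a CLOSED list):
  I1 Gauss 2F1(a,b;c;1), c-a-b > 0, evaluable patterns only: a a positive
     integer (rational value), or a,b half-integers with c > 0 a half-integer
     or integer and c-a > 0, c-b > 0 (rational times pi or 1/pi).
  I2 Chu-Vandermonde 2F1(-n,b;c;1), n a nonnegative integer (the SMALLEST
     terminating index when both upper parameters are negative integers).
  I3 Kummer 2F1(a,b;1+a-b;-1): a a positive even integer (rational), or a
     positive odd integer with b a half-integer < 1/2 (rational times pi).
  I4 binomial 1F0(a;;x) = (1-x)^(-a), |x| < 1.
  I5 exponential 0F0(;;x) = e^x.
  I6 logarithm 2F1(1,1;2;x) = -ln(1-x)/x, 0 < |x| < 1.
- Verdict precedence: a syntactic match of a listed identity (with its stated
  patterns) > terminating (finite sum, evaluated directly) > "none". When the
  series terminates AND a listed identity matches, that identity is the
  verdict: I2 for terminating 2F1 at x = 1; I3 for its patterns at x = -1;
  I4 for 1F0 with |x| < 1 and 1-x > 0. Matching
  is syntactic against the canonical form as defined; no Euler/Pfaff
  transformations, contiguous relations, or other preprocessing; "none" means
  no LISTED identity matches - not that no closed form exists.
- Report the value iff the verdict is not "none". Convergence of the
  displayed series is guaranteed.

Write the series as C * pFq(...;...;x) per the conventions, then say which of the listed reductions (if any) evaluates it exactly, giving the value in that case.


With C = 3: the canonical form is 1F2(1/4; -3/2, -1/2; -1/4). Verdict: none. Every listed pattern misses the 1F2 form at -1/4, upper {1/4}.

Structural cue: t_0 being 3, the lower running product (prefactor 3) is a rising factorial.
Adjacent-term ratio: r(k) = (-1/4) * (k+1/4) / [(k-3/2) (k-1/2) (k+1)] - poly over poly, x = (-1/4) from leading terms; C = 3 at k = 0.


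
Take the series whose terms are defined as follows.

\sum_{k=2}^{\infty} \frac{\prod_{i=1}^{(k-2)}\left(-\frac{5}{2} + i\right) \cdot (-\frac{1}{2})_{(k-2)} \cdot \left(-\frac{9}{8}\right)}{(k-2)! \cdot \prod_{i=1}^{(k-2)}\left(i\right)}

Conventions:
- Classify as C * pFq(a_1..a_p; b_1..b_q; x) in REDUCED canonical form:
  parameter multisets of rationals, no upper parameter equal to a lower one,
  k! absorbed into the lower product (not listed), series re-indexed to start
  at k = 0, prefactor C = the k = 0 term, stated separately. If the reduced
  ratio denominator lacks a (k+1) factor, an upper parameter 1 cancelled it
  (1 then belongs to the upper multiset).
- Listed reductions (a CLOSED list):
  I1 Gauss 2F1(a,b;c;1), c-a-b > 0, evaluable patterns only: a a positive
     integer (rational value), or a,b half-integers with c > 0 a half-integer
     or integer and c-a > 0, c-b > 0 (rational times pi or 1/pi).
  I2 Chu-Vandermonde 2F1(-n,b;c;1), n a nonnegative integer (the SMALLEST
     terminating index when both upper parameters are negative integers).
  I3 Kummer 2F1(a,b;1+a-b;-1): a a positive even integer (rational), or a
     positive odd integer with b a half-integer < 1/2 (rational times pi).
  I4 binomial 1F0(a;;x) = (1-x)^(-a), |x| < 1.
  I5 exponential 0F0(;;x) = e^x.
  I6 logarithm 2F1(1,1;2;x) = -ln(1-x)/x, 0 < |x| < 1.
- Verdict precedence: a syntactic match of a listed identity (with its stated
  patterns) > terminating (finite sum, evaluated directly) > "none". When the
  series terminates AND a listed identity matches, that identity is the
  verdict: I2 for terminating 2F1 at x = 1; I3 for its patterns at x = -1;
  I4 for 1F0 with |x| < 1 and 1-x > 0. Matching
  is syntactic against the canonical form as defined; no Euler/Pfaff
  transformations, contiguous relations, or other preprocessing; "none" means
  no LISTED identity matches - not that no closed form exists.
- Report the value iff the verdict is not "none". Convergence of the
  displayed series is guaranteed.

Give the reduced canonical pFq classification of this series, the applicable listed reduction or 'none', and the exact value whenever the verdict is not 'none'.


Prefactor -\frac{9}{8}, argument 1: 2F1 with upper {-\frac{3}{2}, -\frac{1}{2}} over lower {1}. Verdict: the half-integer Gauss pattern (I1) matches (x = 1; upper {-\frac{3}{2}, -\frac{1}{2}} half-integers, c = 1 in the evaluable pattern). Hence: \left(-6\right) / \pi.

Key observation: t_0 being -\frac{9}{8}, the running product (prefactor -9/8) telescopes to a rising factorial.
Ratio: r(k) = 1 * (k-\frac{3}{2}) (k-\frac{1}{2}) / [(k+1) (k+1)] - rational; roots negated = parameters, x = 1, C = -\frac{9}{8}.


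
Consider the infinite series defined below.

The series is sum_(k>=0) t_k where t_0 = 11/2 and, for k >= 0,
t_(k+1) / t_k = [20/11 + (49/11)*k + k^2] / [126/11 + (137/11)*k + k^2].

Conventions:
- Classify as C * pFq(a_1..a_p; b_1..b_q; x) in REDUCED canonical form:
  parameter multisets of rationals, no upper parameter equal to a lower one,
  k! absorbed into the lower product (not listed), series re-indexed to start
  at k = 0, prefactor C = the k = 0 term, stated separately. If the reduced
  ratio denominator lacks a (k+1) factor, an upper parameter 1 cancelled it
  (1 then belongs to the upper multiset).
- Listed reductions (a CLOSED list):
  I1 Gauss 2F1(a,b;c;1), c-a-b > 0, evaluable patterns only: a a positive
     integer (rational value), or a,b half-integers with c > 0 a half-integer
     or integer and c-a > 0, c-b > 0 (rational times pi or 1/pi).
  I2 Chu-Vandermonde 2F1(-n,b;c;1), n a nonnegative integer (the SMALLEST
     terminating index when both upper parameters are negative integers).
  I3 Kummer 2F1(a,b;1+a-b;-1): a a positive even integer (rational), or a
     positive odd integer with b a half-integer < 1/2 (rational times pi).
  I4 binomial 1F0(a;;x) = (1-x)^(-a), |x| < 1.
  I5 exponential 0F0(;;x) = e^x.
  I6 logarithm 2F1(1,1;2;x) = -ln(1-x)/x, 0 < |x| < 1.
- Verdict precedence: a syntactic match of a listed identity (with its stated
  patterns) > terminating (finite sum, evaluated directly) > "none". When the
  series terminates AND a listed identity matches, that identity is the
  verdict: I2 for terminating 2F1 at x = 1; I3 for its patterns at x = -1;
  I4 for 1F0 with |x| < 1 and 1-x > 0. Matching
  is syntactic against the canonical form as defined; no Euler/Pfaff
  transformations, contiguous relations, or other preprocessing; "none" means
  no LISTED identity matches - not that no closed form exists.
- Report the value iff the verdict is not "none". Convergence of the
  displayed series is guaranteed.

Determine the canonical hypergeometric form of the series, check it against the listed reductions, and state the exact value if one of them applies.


With C = 11/2: the canonical form is 2F1(5/11, 4; 126/11; 1). Verdict: Gauss's theorem (I1) fires (x = 1: the Gamma ratio telescopes since c-a-b = 7 > 0 and a = 4 in Z>0). Exact value: 380029/55902.

First insight: with t_0 = 11/2, factor the ratio over Q (C = 11/2, x = 1): negated roots = parameters.
Term ratio: r(k) = 1 * (k+5/11) (k+4) / [(k+126/11) (k+1)] ; factor over Q: parameters, x = 1, and C = 11/2.


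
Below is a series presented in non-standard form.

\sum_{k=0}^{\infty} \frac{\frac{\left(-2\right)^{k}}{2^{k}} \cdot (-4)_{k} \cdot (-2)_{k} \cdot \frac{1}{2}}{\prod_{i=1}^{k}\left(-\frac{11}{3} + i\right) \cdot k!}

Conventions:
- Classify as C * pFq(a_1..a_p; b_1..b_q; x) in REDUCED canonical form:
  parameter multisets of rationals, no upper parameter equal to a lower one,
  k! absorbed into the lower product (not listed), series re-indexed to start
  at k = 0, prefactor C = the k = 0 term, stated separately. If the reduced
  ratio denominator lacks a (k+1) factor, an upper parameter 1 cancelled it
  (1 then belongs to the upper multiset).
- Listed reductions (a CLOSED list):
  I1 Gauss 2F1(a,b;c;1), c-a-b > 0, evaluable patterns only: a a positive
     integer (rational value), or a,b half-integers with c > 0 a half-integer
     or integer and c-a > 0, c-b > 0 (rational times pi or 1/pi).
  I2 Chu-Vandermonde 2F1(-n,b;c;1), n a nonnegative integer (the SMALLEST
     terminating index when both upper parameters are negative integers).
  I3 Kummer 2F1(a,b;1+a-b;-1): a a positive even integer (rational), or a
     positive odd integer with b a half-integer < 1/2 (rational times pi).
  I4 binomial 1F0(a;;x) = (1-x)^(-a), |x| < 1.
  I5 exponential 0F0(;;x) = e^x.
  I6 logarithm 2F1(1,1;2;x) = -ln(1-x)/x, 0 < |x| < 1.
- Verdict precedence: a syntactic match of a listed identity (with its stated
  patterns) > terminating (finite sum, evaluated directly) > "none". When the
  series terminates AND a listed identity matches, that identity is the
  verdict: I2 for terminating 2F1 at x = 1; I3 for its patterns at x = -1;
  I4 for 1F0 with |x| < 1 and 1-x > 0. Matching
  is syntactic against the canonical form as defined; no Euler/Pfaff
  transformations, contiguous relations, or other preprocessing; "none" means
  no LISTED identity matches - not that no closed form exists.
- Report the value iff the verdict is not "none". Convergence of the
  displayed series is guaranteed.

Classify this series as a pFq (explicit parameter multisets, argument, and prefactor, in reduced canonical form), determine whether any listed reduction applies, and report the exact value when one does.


Prefactor \frac{1}{2}, argument -1: 2F1 with upper {-4, -2} over lower {-\frac{8}{3}}. Verdict: terminating. With -2 upstairs the series is a 3-term polynomial sum; evaluated term by term. Hence: \frac{67}{20}.

Key observation: x = -1 and the lower running product (prefactor 1/2) is a rising factorial.
Term ratio: r(k) = -1 * (k-4) (k-2) / [(k-\frac{8}{3}) (k+1)] - rational in k. x = -1; t_0 = \frac{1}{2}; negate the roots.


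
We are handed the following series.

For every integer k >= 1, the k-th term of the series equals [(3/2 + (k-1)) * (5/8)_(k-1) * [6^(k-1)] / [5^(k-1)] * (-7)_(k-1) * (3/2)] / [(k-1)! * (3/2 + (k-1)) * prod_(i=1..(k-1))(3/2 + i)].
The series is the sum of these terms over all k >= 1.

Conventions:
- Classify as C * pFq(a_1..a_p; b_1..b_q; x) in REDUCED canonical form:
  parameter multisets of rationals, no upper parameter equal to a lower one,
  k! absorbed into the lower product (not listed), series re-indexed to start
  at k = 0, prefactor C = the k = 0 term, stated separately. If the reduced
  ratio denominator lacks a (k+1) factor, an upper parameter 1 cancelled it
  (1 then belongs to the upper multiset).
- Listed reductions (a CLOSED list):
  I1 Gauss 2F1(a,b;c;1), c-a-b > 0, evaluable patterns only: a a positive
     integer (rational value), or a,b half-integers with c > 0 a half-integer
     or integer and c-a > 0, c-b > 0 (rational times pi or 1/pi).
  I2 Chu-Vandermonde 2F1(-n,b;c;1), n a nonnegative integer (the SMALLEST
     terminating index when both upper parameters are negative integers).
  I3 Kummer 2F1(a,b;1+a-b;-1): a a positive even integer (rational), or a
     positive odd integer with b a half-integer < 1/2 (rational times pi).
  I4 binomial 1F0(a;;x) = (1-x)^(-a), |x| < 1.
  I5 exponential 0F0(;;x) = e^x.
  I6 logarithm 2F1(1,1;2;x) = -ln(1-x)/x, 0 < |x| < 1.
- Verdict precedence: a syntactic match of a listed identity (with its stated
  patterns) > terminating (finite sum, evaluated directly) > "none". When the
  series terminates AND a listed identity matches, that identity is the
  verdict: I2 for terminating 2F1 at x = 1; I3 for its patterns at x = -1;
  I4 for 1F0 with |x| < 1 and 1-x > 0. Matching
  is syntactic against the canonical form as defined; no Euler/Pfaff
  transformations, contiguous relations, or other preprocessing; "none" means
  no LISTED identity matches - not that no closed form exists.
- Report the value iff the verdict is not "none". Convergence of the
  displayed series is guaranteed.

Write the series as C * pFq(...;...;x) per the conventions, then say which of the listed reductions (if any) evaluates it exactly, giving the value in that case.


The series (x = 6/5) is 2F1: upper {-7, 5/8}, lower {5/2}, prefactor 3/2. Verdict: terminating - upper -7 stops the sum at k = 7; the 8 terms are added exactly. Exact value: 1827679881/3740000000.

Key step: t_0 being 3/2, striking the common factor k + 3/2 reduces the term (C = 3/2, x = 6/5).
Ratio: r(k) = (6/5) * (k-7) (k+5/8) / [(k+5/2) (k+1)] ; factor over Q: parameters, x = (6/5), and C = 3/2.


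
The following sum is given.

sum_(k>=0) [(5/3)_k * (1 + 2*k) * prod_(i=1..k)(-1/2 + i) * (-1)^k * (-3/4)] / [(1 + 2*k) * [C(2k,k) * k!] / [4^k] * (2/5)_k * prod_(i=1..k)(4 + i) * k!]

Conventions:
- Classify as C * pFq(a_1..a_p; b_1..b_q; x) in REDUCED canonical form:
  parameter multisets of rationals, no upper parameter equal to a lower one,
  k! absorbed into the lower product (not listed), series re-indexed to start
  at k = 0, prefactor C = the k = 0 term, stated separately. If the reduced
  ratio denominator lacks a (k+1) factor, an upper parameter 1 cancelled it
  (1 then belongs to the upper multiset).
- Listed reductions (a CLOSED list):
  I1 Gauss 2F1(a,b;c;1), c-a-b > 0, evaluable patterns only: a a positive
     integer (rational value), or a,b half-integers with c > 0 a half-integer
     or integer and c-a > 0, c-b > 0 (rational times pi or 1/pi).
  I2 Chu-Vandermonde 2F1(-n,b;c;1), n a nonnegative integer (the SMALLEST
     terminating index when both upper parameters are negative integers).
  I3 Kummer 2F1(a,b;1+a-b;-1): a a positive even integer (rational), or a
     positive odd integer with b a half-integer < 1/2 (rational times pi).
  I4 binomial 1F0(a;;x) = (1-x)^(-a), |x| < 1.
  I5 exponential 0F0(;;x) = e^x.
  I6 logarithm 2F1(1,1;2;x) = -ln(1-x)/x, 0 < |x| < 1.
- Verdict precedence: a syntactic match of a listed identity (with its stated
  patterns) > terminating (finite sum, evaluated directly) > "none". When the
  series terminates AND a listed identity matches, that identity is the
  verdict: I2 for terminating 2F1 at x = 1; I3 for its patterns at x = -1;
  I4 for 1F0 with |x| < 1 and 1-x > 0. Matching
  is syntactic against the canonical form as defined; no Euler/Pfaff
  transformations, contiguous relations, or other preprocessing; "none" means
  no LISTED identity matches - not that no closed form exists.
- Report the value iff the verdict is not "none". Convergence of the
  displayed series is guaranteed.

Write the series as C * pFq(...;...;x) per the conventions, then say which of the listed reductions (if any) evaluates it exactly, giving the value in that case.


The series (x = -1) is 1F2: upper {5/3}, lower {2/5, 5}, prefactor -3/4. Verdict: none. Every listed pattern misses the 1F2 form at -1, upper {5/3}.

Structural cue: from the first term -3/4: the parameter 3/2 appears in both the upper and lower lists and cancels.
Ratio: r(k) = (-1) * (k+5/3) / [(k+2/5) (k+5) (k+1)] ; factor over Q: parameters, x = (-1), and C = -3/4.


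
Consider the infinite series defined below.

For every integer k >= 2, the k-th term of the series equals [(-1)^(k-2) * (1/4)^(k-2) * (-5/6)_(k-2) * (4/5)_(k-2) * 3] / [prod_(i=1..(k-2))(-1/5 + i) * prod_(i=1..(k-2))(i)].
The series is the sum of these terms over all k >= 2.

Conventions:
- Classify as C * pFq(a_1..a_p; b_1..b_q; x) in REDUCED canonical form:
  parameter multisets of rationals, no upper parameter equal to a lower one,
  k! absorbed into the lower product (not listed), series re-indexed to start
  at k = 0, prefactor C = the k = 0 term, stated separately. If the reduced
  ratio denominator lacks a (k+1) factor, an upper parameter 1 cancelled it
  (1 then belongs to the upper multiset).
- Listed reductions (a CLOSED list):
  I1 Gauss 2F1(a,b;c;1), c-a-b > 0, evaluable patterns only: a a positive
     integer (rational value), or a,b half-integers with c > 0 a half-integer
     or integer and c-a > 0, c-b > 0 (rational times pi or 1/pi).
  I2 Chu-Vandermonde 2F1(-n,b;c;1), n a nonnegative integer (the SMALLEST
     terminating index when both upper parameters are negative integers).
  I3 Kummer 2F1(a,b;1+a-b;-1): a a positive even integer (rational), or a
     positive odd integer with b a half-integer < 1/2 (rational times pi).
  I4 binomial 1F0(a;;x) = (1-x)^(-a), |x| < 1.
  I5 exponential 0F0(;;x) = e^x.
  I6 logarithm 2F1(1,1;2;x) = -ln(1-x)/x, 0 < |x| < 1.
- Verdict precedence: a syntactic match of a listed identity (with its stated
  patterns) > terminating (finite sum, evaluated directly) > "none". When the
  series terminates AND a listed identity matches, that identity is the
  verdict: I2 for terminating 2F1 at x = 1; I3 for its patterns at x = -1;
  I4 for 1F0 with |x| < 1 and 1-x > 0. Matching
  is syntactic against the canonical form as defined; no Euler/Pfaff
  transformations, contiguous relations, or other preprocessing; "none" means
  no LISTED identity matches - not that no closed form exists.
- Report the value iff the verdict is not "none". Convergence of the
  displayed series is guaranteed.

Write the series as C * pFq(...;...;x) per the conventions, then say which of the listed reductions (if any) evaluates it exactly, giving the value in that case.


The series (x = -1/4) is 1F0: upper {-5/6}, lower {-}, prefactor 3. Verdict: the I4 binomial reduction applies (the 1F0 binomial series: exponent 5/6, x = -1/4). Exact value: 3 * (5/4)^(5/6).

The tell: with t_0 = 3, the (-1)^k factor (prefactor 3) folds into the argument's sign.
Adjacent-term ratio: r(k) = (-1/4) * (k-5/6) / [(k+1)] - rational in k, leading ratio (-1/4); with t_0 = 3, classification follows.


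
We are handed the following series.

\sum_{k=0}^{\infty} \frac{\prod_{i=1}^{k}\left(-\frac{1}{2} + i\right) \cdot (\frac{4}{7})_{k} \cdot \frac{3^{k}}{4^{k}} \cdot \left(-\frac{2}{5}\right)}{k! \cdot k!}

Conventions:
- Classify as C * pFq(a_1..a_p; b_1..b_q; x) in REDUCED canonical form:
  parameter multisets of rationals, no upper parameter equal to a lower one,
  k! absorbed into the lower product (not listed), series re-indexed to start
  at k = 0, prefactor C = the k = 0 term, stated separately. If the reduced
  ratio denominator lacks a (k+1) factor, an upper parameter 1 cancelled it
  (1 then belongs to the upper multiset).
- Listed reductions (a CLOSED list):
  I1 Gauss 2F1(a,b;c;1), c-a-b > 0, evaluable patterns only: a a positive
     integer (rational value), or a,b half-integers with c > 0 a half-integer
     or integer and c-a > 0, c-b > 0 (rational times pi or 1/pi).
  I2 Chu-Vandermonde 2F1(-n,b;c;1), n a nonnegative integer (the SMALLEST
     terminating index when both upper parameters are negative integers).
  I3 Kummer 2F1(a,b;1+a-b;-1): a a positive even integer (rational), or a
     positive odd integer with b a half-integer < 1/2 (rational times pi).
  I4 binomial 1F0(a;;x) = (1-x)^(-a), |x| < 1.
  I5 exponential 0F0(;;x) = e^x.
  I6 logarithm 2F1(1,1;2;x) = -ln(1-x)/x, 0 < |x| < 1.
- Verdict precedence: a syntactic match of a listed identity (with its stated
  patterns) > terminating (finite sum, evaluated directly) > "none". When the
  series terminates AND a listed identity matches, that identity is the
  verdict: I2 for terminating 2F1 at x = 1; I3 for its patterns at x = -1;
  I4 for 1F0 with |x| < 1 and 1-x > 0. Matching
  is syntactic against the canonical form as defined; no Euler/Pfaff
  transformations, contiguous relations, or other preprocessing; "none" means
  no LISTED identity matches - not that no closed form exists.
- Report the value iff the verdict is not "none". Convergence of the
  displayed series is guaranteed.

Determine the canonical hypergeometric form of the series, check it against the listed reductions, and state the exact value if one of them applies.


Prefactor -\frac{2}{5}, argument \frac{3}{4}: 2F1 with upper {\frac{1}{2}, \frac{4}{7}} over lower {1}. Verdict: none here - no I1-I6 shape fits x = \frac{3}{4} with lower {1}.

Key step: x = \frac{3}{4} and the running product (C = -2/5) telescopes to a rising factorial.
Ratio: r(k) = \frac{3}{4} * (k+\frac{1}{2}) (k+\frac{4}{7}) / [(k+1) (k+1)] - poly over poly, x = \frac{3}{4} from leading terms; C = -\frac{2}{5} at k = 0.


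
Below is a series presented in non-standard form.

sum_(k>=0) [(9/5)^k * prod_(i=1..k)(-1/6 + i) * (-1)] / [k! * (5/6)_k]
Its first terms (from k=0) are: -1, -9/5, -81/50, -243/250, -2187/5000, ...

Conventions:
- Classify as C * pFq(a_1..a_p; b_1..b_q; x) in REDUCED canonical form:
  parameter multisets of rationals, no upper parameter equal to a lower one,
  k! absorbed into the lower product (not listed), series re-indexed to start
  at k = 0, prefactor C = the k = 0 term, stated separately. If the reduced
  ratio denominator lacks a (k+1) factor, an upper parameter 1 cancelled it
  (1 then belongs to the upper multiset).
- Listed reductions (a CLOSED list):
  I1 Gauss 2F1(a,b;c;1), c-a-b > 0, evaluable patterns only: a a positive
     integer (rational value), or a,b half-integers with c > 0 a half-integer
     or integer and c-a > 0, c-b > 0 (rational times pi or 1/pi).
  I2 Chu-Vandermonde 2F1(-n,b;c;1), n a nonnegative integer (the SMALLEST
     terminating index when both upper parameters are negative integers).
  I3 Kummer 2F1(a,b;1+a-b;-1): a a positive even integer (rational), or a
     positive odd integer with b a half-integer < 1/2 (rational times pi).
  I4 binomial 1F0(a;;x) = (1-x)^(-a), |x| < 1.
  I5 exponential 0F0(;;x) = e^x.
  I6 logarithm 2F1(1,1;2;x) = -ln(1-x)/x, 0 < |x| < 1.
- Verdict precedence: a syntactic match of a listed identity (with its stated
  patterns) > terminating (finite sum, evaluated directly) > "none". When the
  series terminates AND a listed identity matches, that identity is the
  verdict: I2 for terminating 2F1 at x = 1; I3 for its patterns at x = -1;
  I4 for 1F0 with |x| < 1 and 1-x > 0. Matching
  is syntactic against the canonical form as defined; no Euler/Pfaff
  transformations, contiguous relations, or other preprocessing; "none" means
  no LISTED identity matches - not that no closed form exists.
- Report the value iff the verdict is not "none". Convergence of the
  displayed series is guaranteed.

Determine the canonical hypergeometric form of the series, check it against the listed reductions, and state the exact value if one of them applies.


The tell: from the first term -1: the running product (C = -1) telescopes to a rising factorial.
Step ratio: r(k) = (9/5) * 1 / [(k+1)] ; factor over Q: parameters, x = (9/5), and C = -1.

With C = -1: the canonical form is 0F0(-; -; 9/5). Verdict (x = 9/5): the exponential series (I5) applies (the 0F0 exponential series at x = 9/5). Value: (-1) * e^(9/5).


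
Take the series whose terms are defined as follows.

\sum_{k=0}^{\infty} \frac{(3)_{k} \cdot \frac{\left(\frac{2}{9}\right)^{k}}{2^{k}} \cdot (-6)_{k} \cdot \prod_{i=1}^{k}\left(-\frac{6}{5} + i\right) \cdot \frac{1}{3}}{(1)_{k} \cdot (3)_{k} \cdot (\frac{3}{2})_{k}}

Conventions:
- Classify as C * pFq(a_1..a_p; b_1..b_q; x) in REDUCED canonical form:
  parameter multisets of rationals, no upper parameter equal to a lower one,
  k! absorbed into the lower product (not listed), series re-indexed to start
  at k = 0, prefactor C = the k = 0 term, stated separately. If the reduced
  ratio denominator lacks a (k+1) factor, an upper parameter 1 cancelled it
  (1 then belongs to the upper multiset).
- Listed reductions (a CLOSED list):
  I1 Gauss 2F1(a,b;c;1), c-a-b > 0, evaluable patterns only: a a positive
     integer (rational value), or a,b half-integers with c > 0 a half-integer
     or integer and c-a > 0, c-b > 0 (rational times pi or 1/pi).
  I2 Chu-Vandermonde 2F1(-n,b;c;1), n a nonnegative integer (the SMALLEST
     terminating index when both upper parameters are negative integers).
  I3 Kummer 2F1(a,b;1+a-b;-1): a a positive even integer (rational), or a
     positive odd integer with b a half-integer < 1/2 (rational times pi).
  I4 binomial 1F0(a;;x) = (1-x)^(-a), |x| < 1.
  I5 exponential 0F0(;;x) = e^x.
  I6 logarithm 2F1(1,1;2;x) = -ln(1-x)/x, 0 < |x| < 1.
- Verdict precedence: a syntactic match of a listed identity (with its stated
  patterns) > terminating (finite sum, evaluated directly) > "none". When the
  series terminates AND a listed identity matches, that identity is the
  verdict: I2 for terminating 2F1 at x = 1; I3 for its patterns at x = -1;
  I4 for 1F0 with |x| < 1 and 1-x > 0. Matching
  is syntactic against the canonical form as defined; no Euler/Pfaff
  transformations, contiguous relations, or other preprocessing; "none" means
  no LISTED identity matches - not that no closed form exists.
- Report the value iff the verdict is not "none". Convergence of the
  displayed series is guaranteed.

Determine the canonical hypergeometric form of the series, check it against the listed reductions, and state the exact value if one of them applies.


Prefactor \frac{1}{3}, argument \frac{1}{9}: 2F1 with upper {-6, -\frac{1}{5}} over lower {\frac{3}{2}}. Verdict: terminating - no listed pattern fits, but -6 in the upper list cuts the series at k = 6; direct evaluation. Its exact value is \frac{44949983241017}{124681040859375}.

First insight: from the first term \frac{1}{3}: the running product (prefactor 1/3) telescopes to a rising factorial.
Adjacent-term ratio: r(k) = \frac{1}{9} * (k-6) (k-\frac{1}{5}) / [(k+\frac{3}{2}) (k+1)] - rational; roots negated = parameters, x = \frac{1}{9}, C = \frac{1}{3}.


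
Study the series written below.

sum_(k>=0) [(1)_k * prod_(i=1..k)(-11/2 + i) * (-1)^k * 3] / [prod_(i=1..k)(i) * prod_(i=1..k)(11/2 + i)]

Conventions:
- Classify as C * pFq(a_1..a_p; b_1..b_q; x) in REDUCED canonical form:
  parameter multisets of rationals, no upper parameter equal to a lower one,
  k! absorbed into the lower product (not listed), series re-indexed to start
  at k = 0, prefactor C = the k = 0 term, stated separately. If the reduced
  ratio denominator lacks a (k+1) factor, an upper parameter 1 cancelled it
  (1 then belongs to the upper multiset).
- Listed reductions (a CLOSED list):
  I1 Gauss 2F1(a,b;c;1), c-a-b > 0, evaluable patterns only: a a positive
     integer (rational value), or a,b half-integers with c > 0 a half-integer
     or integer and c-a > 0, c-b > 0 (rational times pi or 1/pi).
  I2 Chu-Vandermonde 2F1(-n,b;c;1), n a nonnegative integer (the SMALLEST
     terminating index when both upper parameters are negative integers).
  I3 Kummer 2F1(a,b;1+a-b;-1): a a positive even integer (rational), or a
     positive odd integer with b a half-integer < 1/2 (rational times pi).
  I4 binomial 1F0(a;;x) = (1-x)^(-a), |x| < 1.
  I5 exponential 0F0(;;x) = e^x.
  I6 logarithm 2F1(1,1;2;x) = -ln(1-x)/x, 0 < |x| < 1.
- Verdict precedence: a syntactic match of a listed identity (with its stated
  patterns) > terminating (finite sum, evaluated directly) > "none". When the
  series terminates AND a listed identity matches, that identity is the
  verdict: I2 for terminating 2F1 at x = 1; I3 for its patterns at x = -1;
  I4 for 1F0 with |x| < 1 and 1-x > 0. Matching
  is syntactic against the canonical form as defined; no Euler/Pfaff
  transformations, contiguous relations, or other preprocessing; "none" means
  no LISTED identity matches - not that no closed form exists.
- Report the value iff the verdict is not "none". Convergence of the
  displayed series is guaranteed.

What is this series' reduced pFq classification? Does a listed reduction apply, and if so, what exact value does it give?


At argument -1: a 2F1 with upper {-9/2, 1}, lower {13/2}, scaled by C = 3. Verdict: this is the Kummer evaluation I3 (x = -1; c = 13/2 equals 1+a-b for upper {-9/2, 1}: listed pattern). Its exact value is (2079/1024) * pi.

Key step: x = (-1) and the product of the first k integers (C = 3, x = -1) is k!.
Ratio: r(k) = (-1) * (k-9/2) (k+1) / [(k+13/2) (k+1)] ; factor over Q: parameters, x = (-1), and C = 3.


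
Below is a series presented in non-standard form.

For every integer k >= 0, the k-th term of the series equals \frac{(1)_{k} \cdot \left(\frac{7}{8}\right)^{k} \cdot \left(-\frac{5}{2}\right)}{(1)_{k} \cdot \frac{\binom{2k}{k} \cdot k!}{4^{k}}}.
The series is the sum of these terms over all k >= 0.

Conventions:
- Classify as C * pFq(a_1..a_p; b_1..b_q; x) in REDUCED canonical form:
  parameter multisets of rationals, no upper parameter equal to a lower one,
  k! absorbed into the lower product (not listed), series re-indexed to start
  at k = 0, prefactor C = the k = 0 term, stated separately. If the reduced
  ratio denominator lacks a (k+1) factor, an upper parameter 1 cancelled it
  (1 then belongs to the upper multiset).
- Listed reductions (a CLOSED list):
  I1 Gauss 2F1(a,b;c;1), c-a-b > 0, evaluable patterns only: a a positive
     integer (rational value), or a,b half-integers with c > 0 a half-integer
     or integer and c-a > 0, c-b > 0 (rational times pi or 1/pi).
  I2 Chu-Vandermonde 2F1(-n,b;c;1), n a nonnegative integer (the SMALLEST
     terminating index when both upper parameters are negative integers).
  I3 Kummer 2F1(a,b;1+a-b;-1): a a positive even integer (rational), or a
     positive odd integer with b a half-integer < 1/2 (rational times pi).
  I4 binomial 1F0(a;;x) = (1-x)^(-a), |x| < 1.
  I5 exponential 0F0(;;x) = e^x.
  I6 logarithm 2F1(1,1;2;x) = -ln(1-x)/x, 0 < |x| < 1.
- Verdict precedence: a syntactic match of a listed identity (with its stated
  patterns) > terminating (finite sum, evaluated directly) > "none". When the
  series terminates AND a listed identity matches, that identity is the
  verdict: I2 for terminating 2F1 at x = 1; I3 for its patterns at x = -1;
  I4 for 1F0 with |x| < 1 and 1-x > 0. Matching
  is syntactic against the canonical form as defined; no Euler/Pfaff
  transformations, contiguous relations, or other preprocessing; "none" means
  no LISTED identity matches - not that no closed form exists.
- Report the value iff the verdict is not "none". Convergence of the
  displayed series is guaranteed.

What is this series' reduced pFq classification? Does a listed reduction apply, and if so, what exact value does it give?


At argument \frac{7}{8}: a 1F1 with upper {1}, lower {\frac{1}{2}}, scaled by C = -\frac{5}{2}. Verdict: none here - no I1-I6 shape fits x = \frac{7}{8} with lower {\frac{1}{2}}.

Key observation: x = \frac{7}{8} and (1)_k (C = -5/2) is k! itself.
Adjacent-term ratio: r(k) = \frac{7}{8} * (k+1) / [(k+\frac{1}{2}) (k+1)] - rational in k, leading ratio \frac{7}{8}; with t_0 = -\frac{5}{2}, classification follows.


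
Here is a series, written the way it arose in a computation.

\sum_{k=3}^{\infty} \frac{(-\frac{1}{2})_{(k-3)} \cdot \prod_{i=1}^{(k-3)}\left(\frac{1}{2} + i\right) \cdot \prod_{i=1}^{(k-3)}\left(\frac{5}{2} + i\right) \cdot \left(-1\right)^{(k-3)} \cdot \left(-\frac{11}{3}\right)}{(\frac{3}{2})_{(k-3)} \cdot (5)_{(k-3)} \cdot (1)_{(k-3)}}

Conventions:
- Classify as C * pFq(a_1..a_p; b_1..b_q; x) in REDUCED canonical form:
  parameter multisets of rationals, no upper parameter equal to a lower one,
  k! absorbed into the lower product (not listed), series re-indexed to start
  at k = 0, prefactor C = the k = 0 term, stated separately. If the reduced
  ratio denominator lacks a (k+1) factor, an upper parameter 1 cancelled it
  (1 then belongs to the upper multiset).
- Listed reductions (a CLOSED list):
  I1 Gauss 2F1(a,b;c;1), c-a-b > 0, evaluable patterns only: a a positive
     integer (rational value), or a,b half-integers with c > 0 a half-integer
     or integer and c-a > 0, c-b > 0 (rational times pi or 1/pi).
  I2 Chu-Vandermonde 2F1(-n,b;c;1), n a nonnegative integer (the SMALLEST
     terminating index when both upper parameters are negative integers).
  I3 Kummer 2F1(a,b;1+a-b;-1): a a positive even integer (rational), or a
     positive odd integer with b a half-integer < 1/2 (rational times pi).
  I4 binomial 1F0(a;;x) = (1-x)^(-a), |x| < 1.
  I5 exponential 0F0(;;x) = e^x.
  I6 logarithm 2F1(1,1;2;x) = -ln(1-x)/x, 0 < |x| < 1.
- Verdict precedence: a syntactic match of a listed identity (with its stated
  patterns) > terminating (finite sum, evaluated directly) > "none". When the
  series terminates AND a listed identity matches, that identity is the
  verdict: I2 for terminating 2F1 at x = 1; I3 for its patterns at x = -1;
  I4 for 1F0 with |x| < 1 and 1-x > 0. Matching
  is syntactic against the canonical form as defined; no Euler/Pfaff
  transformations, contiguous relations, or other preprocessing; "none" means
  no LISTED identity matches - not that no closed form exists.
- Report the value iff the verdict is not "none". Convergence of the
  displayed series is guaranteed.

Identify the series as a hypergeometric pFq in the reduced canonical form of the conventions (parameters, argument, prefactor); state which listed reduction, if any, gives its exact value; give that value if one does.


x = -1 here; the reduced form reads 2F1, upper {-\frac{1}{2}, \frac{7}{2}}, lower {5}, C = -\frac{11}{3}. Verdict: none - this 2F1 at x = -1 matches no listed pattern, and upper {-\frac{1}{2}, \frac{7}{2}} holds no stopper.

Key observation: x = -1 and the parameter 3/2 appears in both the upper and lower lists and cancels.
Ratio: r(k) = -1 * (k-\frac{1}{2}) (k+\frac{7}{2}) / [(k+5) (k+1)] - poly over poly, x = -1 from leading terms; C = -\frac{11}{3} at k = 0.


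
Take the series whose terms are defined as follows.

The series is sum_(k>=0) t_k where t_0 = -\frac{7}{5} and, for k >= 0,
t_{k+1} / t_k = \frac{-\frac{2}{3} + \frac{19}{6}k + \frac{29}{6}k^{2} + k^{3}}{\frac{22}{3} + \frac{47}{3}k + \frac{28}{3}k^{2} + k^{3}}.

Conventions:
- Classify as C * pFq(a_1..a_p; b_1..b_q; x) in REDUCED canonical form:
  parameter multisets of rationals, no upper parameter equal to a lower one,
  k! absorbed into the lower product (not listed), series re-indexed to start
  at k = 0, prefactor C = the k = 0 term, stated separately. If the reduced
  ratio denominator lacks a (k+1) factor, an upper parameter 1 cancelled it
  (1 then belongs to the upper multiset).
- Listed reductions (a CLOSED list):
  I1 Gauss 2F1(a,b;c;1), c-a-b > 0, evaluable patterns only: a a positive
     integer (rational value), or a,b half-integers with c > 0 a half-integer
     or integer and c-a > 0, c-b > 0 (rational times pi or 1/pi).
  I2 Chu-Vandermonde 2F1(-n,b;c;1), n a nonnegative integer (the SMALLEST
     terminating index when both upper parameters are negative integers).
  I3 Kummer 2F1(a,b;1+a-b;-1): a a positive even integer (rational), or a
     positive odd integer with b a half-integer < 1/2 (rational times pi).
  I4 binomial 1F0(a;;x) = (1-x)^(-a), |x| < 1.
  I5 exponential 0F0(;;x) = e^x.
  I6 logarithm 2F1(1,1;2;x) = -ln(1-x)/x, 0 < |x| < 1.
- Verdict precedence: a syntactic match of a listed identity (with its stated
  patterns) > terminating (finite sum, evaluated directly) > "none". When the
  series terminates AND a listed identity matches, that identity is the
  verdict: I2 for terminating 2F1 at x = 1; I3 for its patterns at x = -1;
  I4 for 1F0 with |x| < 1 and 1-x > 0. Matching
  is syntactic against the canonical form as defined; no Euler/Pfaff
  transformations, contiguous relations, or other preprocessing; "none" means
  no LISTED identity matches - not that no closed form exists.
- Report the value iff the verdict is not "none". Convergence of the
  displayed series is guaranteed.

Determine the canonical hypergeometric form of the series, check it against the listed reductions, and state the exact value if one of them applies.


Reduced: x = 1, 2F1, upper = {-\frac{1}{6}, 4}, lower = {\frac{22}{3}}, C = -\frac{7}{5}. Verdict: Gauss (I1, integer-parameter pattern) matches (x = 1: the Gamma ratio telescopes since c-a-b = 7/2 > 0 and a = 4 in Z>0). Exact value: -\frac{9728}{8019}.

Key step: with t_0 = -\frac{7}{5}, factor the ratio over Q (C = -7/5, x = 1): negated roots = parameters.
Consecutive-term ratio: r(k) = 1 * (k-\frac{1}{6}) (k+4) / [(k+\frac{22}{3}) (k+1)] - rational in k, leading ratio 1; with t_0 = -\frac{7}{5}, classification follows.


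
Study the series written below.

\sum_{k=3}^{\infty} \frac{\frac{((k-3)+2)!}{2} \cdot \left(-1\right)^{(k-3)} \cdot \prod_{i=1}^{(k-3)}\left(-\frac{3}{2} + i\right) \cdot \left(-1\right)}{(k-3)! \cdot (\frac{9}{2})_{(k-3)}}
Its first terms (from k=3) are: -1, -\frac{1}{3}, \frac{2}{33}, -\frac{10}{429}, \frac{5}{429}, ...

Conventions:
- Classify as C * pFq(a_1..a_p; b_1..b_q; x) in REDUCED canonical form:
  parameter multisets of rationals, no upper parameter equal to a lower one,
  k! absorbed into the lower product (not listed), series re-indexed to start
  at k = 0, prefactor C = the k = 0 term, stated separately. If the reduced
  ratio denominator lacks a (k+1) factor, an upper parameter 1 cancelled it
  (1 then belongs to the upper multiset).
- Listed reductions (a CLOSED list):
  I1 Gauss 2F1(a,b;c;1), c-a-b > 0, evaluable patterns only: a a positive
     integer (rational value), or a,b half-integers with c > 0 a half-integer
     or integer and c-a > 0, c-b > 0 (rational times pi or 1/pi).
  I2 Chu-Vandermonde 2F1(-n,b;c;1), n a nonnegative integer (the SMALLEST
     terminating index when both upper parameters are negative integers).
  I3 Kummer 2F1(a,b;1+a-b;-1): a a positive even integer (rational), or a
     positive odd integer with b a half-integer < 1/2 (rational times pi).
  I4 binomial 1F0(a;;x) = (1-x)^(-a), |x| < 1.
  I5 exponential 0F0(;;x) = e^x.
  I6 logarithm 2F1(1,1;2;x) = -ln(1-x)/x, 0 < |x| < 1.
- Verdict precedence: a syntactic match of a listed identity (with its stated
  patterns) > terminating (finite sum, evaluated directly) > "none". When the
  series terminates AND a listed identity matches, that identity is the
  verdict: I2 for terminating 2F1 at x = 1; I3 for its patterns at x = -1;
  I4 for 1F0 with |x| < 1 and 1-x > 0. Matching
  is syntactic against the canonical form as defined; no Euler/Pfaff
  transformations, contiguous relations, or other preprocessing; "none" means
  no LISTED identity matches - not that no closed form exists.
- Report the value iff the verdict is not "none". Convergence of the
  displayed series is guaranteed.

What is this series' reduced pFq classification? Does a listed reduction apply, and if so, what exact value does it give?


First insight: t_0 = -1 here, and the factorial ratio (C = -1, x = -1) (k+a-1)!/(a-1)! is a rising factorial (a)_k.
Ratio: r(k) = -1 * (k-\frac{1}{2}) (k+3) / [(k+\frac{9}{2}) (k+1)] - rational in k. x = -1; t_0 = -1; negate the roots.

Canonical form: C = -1 times 2F1 with upper {-\frac{1}{2}, 3}, lower {\frac{9}{2}}, x = -1. Verdict: Kummer (I3) matches (x = -1; c = \frac{9}{2} equals 1+a-b for upper {-\frac{1}{2}, 3}: listed pattern). Exact value: \left(-\frac{105}{256}\right) \cdot \pi.


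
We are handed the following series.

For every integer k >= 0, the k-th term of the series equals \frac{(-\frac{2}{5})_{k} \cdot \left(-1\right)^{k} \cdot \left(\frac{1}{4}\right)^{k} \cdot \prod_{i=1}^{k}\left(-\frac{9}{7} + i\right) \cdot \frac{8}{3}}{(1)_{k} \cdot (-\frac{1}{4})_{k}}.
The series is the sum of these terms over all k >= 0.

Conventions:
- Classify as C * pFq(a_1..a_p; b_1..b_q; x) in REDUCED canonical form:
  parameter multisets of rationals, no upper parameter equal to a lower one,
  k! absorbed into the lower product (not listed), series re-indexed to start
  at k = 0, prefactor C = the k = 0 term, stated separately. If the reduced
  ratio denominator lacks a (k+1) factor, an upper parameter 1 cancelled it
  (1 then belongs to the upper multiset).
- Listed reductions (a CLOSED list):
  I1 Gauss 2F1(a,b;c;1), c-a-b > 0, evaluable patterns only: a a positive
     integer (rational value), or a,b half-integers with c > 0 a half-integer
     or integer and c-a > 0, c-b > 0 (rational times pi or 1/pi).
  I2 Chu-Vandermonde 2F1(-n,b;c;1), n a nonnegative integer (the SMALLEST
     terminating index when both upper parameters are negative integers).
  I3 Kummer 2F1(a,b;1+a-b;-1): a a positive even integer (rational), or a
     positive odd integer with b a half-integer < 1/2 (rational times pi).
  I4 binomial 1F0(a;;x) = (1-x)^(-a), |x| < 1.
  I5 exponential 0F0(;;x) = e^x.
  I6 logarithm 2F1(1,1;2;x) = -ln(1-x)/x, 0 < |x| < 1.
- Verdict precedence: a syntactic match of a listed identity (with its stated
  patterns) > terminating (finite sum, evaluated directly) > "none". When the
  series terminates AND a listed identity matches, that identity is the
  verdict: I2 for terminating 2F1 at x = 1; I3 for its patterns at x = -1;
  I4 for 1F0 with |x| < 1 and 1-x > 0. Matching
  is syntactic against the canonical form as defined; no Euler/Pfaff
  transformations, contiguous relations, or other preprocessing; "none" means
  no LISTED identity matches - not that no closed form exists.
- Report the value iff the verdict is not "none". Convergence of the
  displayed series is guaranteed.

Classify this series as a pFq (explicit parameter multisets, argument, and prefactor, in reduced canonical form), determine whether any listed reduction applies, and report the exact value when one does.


Reduced: x = -\frac{1}{4}, 2F1, upper = {-\frac{2}{5}, -\frac{2}{7}}, lower = {-\frac{1}{4}}, C = \frac{8}{3}. Verdict: none - this 2F1 at x = -\frac{1}{4} matches no listed pattern, and upper {-\frac{2}{5}, -\frac{2}{7}} holds no stopper.

Key observation: t_0 being \frac{8}{3}, (1)_k (C = 8/3) is k! itself.
Consecutive-term ratio: r(k) = -\frac{1}{4} * (k-\frac{2}{5}) (k-\frac{2}{7}) / [(k-\frac{1}{4}) (k+1)] ; factor over Q: parameters, x = -\frac{1}{4}, and C = \frac{8}{3}.
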